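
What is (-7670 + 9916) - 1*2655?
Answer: -409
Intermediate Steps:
(-7670 + 9916) - 1*2655 = 2246 - 2655 = -409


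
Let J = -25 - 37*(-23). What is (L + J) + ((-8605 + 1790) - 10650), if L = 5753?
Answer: -10886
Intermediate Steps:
J = 826 (J = -25 + 851 = 826)
(L + J) + ((-8605 + 1790) - 10650) = (5753 + 826) + ((-8605 + 1790) - 10650) = 6579 + (-6815 - 10650) = 6579 - 17465 = -10886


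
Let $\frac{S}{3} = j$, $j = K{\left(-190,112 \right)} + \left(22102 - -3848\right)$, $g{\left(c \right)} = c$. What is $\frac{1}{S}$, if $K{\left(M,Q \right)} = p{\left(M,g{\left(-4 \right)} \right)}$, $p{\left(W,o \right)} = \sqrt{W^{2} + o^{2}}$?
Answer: $\frac{4325}{336683192} - \frac{\sqrt{9029}}{1010049576} \approx 1.2752 \cdot 10^{-5}$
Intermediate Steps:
$K{\left(M,Q \right)} = \sqrt{16 + M^{2}}$ ($K{\left(M,Q \right)} = \sqrt{M^{2} + \left(-4\right)^{2}} = \sqrt{M^{2} + 16} = \sqrt{16 + M^{2}}$)
$j = 25950 + 2 \sqrt{9029}$ ($j = \sqrt{16 + \left(-190\right)^{2}} + \left(22102 - -3848\right) = \sqrt{16 + 36100} + \left(22102 + 3848\right) = \sqrt{36116} + 25950 = 2 \sqrt{9029} + 25950 = 25950 + 2 \sqrt{9029} \approx 26140.0$)
$S = 77850 + 6 \sqrt{9029}$ ($S = 3 \left(25950 + 2 \sqrt{9029}\right) = 77850 + 6 \sqrt{9029} \approx 78420.0$)
$\frac{1}{S} = \frac{1}{77850 + 6 \sqrt{9029}}$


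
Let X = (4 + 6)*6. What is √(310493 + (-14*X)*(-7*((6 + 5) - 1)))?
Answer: √369293 ≈ 607.70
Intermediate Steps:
X = 60 (X = 10*6 = 60)
√(310493 + (-14*X)*(-7*((6 + 5) - 1))) = √(310493 + (-14*60)*(-7*((6 + 5) - 1))) = √(310493 - (-5880)*(11 - 1)) = √(310493 - (-5880)*10) = √(310493 - 840*(-70)) = √(310493 + 58800) = √369293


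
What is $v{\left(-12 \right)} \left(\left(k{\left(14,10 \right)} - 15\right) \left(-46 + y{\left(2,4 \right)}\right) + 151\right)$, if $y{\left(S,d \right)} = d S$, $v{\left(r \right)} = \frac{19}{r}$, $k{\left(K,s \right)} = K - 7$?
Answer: $- \frac{8645}{12} \approx -720.42$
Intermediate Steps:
$k{\left(K,s \right)} = -7 + K$ ($k{\left(K,s \right)} = K - 7 = -7 + K$)
$y{\left(S,d \right)} = S d$
$v{\left(-12 \right)} \left(\left(k{\left(14,10 \right)} - 15\right) \left(-46 + y{\left(2,4 \right)}\right) + 151\right) = \frac{19}{-12} \left(\left(\left(-7 + 14\right) - 15\right) \left(-46 + 2 \cdot 4\right) + 151\right) = 19 \left(- \frac{1}{12}\right) \left(\left(7 - 15\right) \left(-46 + 8\right) + 151\right) = - \frac{19 \left(\left(-8\right) \left(-38\right) + 151\right)}{12} = - \frac{19 \left(304 + 151\right)}{12} = \left(- \frac{19}{12}\right) 455 = - \frac{8645}{12}$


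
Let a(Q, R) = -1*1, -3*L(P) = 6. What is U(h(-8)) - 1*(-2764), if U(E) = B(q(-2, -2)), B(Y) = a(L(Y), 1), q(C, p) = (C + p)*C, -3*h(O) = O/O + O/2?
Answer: 2763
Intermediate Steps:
L(P) = -2 (L(P) = -⅓*6 = -2)
h(O) = -⅓ - O/6 (h(O) = -(O/O + O/2)/3 = -(1 + O*(½))/3 = -(1 + O/2)/3 = -⅓ - O/6)
a(Q, R) = -1
q(C, p) = C*(C + p)
B(Y) = -1
U(E) = -1
U(h(-8)) - 1*(-2764) = -1 - 1*(-2764) = -1 + 2764 = 2763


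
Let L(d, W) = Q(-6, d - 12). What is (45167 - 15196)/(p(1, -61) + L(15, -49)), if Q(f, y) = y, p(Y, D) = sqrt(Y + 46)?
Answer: -89913/38 + 29971*sqrt(47)/38 ≈ 3041.0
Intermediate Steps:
p(Y, D) = sqrt(46 + Y)
L(d, W) = -12 + d (L(d, W) = d - 12 = -12 + d)
(45167 - 15196)/(p(1, -61) + L(15, -49)) = (45167 - 15196)/(sqrt(46 + 1) + (-12 + 15)) = 29971/(sqrt(47) + 3) = 29971/(3 + sqrt(47))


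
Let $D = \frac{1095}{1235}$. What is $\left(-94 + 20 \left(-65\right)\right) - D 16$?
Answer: $- \frac{347822}{247} \approx -1408.2$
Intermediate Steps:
$D = \frac{219}{247}$ ($D = 1095 \cdot \frac{1}{1235} = \frac{219}{247} \approx 0.88664$)
$\left(-94 + 20 \left(-65\right)\right) - D 16 = \left(-94 + 20 \left(-65\right)\right) - \frac{219}{247} \cdot 16 = \left(-94 - 1300\right) - \frac{3504}{247} = -1394 - \frac{3504}{247} = - \frac{347822}{247}$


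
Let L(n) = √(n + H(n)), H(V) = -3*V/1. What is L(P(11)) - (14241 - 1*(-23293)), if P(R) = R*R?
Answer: -37534 + 11*I*√2 ≈ -37534.0 + 15.556*I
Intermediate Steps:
H(V) = -3*V (H(V) = -3*V*1 = -3*V)
P(R) = R²
L(n) = √2*√(-n) (L(n) = √(n - 3*n) = √(-2*n) = √2*√(-n))
L(P(11)) - (14241 - 1*(-23293)) = √2*√(-1*11²) - (14241 - 1*(-23293)) = √2*√(-1*121) - (14241 + 23293) = √2*√(-121) - 1*37534 = √2*(11*I) - 37534 = 11*I*√2 - 37534 = -37534 + 11*I*√2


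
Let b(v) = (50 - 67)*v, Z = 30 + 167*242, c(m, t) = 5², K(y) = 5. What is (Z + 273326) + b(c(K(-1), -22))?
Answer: 313345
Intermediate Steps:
c(m, t) = 25
Z = 40444 (Z = 30 + 40414 = 40444)
b(v) = -17*v
(Z + 273326) + b(c(K(-1), -22)) = (40444 + 273326) - 17*25 = 313770 - 425 = 313345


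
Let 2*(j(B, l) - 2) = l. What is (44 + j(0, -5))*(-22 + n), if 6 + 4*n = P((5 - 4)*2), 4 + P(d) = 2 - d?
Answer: -4263/4 ≈ -1065.8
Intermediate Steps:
j(B, l) = 2 + l/2
P(d) = -2 - d (P(d) = -4 + (2 - d) = -2 - d)
n = -5/2 (n = -3/2 + (-2 - (5 - 4)*2)/4 = -3/2 + (-2 - 2)/4 = -3/2 + (¼)*(-4) = -3/2 - 1 = -5/2 ≈ -2.5000)
(44 + j(0, -5))*(-22 + n) = (44 + (2 + (½)*(-5)))*(-22 - 5/2) = (44 + (2 - 5/2))*(-49/2) = (44 - ½)*(-49/2) = (87/2)*(-49/2) = -4263/4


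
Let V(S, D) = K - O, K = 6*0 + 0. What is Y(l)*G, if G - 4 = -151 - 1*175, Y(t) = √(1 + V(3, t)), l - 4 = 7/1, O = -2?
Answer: -322*√3 ≈ -557.72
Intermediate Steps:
K = 0 (K = 0 + 0 = 0)
l = 11 (l = 4 + 7/1 = 4 + 7*1 = 4 + 7 = 11)
V(S, D) = 2 (V(S, D) = 0 - 1*(-2) = 0 + 2 = 2)
Y(t) = √3 (Y(t) = √(1 + 2) = √3)
G = -322 (G = 4 + (-151 - 1*175) = 4 + (-151 - 175) = 4 - 326 = -322)
Y(l)*G = √3*(-322) = -322*√3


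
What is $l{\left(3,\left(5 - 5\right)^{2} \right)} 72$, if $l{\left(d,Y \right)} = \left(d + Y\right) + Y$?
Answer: $216$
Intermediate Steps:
$l{\left(d,Y \right)} = d + 2 Y$ ($l{\left(d,Y \right)} = \left(Y + d\right) + Y = d + 2 Y$)
$l{\left(3,\left(5 - 5\right)^{2} \right)} 72 = \left(3 + 2 \left(5 - 5\right)^{2}\right) 72 = \left(3 + 2 \cdot 0^{2}\right) 72 = \left(3 + 2 \cdot 0\right) 72 = \left(3 + 0\right) 72 = 3 \cdot 72 = 216$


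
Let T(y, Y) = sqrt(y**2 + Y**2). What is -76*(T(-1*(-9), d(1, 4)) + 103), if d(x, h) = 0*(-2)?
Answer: -8512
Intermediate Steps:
d(x, h) = 0
T(y, Y) = sqrt(Y**2 + y**2)
-76*(T(-1*(-9), d(1, 4)) + 103) = -76*(sqrt(0**2 + (-1*(-9))**2) + 103) = -76*(sqrt(0 + 9**2) + 103) = -76*(sqrt(0 + 81) + 103) = -76*(sqrt(81) + 103) = -76*(9 + 103) = -76*112 = -8512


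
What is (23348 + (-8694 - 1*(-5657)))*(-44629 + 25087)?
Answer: -396917562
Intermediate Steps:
(23348 + (-8694 - 1*(-5657)))*(-44629 + 25087) = (23348 + (-8694 + 5657))*(-19542) = (23348 - 3037)*(-19542) = 20311*(-19542) = -396917562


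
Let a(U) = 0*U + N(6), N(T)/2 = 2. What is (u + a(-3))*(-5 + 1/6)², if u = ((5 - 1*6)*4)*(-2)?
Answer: 841/3 ≈ 280.33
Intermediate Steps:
N(T) = 4 (N(T) = 2*2 = 4)
a(U) = 4 (a(U) = 0*U + 4 = 0 + 4 = 4)
u = 8 (u = ((5 - 6)*4)*(-2) = -1*4*(-2) = -4*(-2) = 8)
(u + a(-3))*(-5 + 1/6)² = (8 + 4)*(-5 + 1/6)² = 12*(-5 + ⅙)² = 12*(-29/6)² = 12*(841/36) = 841/3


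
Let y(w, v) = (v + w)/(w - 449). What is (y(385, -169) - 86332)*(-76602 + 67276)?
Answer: 3220654829/4 ≈ 8.0516e+8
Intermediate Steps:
y(w, v) = (v + w)/(-449 + w)
(y(385, -169) - 86332)*(-76602 + 67276) = ((-169 + 385)/(-449 + 385) - 86332)*(-76602 + 67276) = (216/(-64) - 86332)*(-9326) = (-1/64*216 - 86332)*(-9326) = (-27/8 - 86332)*(-9326) = -690683/8*(-9326) = 3220654829/4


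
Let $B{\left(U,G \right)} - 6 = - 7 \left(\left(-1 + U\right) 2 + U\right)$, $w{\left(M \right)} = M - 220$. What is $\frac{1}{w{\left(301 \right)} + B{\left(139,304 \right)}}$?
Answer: $- \frac{1}{2818} \approx -0.00035486$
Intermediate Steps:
$w{\left(M \right)} = -220 + M$
$B{\left(U,G \right)} = 20 - 21 U$ ($B{\left(U,G \right)} = 6 - 7 \left(\left(-1 + U\right) 2 + U\right) = 6 - 7 \left(\left(-2 + 2 U\right) + U\right) = 6 - 7 \left(-2 + 3 U\right) = 6 - \left(-14 + 21 U\right) = 20 - 21 U$)
$\frac{1}{w{\left(301 \right)} + B{\left(139,304 \right)}} = \frac{1}{\left(-220 + 301\right) + \left(20 - 2919\right)} = \frac{1}{81 + \left(20 - 2919\right)} = \frac{1}{81 - 2899} = \frac{1}{-2818} = - \frac{1}{2818}$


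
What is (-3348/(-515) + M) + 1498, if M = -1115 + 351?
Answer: 381358/515 ≈ 740.50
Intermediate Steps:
M = -764
(-3348/(-515) + M) + 1498 = (-3348/(-515) - 764) + 1498 = (-3348*(-1/515) - 764) + 1498 = (3348/515 - 764) + 1498 = -390112/515 + 1498 = 381358/515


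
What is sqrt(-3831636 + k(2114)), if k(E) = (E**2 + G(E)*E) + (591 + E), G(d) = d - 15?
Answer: sqrt(5077351) ≈ 2253.3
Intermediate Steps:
G(d) = -15 + d
k(E) = 591 + E + E**2 + E*(-15 + E) (k(E) = (E**2 + (-15 + E)*E) + (591 + E) = (E**2 + E*(-15 + E)) + (591 + E) = 591 + E + E**2 + E*(-15 + E))
sqrt(-3831636 + k(2114)) = sqrt(-3831636 + (591 - 14*2114 + 2*2114**2)) = sqrt(-3831636 + (591 - 29596 + 2*4468996)) = sqrt(-3831636 + (591 - 29596 + 8937992)) = sqrt(-3831636 + 8908987) = sqrt(5077351)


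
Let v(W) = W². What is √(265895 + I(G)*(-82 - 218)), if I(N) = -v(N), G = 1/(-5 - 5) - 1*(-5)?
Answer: √273098 ≈ 522.59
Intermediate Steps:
G = 49/10 (G = 1/(-10) + 5 = -⅒ + 5 = 49/10 ≈ 4.9000)
I(N) = -N²
√(265895 + I(G)*(-82 - 218)) = √(265895 + (-(49/10)²)*(-82 - 218)) = √(265895 - 1*2401/100*(-300)) = √(265895 - 2401/100*(-300)) = √(265895 + 7203) = √273098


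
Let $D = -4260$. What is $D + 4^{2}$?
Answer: $-4244$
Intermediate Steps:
$D + 4^{2} = -4260 + 4^{2} = -4260 + 16 = -4244$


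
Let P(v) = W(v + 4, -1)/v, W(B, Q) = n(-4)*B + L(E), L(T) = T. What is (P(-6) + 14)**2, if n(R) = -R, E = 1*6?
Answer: 1849/9 ≈ 205.44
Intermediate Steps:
E = 6
W(B, Q) = 6 + 4*B (W(B, Q) = (-1*(-4))*B + 6 = 4*B + 6 = 6 + 4*B)
P(v) = (22 + 4*v)/v (P(v) = (6 + 4*(v + 4))/v = (6 + 4*(4 + v))/v = (6 + (16 + 4*v))/v = (22 + 4*v)/v)
(P(-6) + 14)**2 = ((4 + 22/(-6)) + 14)**2 = ((4 + 22*(-1/6)) + 14)**2 = ((4 - 11/3) + 14)**2 = (1/3 + 14)**2 = (43/3)**2 = 1849/9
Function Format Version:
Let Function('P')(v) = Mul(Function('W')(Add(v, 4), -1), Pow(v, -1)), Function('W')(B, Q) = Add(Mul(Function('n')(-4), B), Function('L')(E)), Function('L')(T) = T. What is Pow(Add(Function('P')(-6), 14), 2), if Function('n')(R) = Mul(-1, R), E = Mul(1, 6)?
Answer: Rational(1849, 9) ≈ 205.44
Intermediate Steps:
E = 6
Function('W')(B, Q) = Add(6, Mul(4, B)) (Function('W')(B, Q) = Add(Mul(Mul(-1, -4), B), 6) = Add(Mul(4, B), 6) = Add(6, Mul(4, B)))
Function('P')(v) = Mul(Pow(v, -1), Add(22, Mul(4, v))) (Function('P')(v) = Mul(Add(6, Mul(4, Add(v, 4))), Pow(v, -1)) = Mul(Add(6, Mul(4, Add(4, v))), Pow(v, -1)) = Mul(Add(6, Add(16, Mul(4, v))), Pow(v, -1)) = Mul(Add(22, Mul(4, v)), Pow(v, -1)) = Mul(Pow(v, -1), Add(22, Mul(4, v))))
Pow(Add(Function('P')(-6), 14), 2) = Pow(Add(Add(4, Mul(22, Pow(-6, -1))), 14), 2) = Pow(Add(Add(4, Mul(22, Rational(-1, 6))), 14), 2) = Pow(Add(Add(4, Rational(-11, 3)), 14), 2) = Pow(Add(Rational(1, 3), 14), 2) = Pow(Rational(43, 3), 2) = Rational(1849, 9)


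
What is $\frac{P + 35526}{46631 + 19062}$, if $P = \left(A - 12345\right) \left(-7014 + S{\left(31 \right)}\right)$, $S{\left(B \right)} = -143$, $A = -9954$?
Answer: $\frac{159629469}{65693} \approx 2429.9$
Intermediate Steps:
$P = 159593943$ ($P = \left(-9954 - 12345\right) \left(-7014 - 143\right) = \left(-22299\right) \left(-7157\right) = 159593943$)
$\frac{P + 35526}{46631 + 19062} = \frac{159593943 + 35526}{46631 + 19062} = \frac{159629469}{65693}$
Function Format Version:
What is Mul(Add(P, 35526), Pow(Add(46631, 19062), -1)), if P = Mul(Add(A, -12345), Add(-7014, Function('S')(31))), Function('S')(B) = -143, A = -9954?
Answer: Rational(159629469, 65693) ≈ 2429.9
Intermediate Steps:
P = 159593943 (P = Mul(Add(-9954, -12345), Add(-7014, -143)) = Mul(-22299, -7157) = 159593943)
Mul(Add(P, 35526), Pow(Add(46631, 19062), -1)) = Mul(Add(159593943, 35526), Pow(Add(46631, 19062), -1)) = Mul(159629469, Pow(65693, -1)) = Mul(159629469, Rational(1, 65693)) = Rational(159629469, 65693)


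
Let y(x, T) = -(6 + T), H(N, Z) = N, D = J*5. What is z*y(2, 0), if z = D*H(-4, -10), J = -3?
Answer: -360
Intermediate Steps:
D = -15 (D = -3*5 = -15)
y(x, T) = -6 - T
z = 60 (z = -15*(-4) = 60)
z*y(2, 0) = 60*(-6 - 1*0) = 60*(-6 + 0) = 60*(-6) = -360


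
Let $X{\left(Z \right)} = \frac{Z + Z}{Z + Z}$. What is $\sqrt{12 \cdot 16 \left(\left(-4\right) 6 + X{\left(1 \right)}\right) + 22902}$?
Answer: $3 \sqrt{2054} \approx 135.96$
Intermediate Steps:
$X{\left(Z \right)} = 1$ ($X{\left(Z \right)} = \frac{2 Z}{2 Z} = 2 Z \frac{1}{2 Z} = 1$)
$\sqrt{12 \cdot 16 \left(\left(-4\right) 6 + X{\left(1 \right)}\right) + 22902} = \sqrt{12 \cdot 16 \left(\left(-4\right) 6 + 1\right) + 22902} = \sqrt{192 \left(-24 + 1\right) + 22902} = \sqrt{192 \left(-23\right) + 22902} = \sqrt{-4416 + 22902} = \sqrt{18486} = 3 \sqrt{2054}$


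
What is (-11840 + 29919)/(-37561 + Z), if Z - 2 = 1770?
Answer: -18079/35789 ≈ -0.50516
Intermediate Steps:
Z = 1772 (Z = 2 + 1770 = 1772)
(-11840 + 29919)/(-37561 + Z) = (-11840 + 29919)/(-37561 + 1772) = 18079/(-35789) = 18079*(-1/35789) = -18079/35789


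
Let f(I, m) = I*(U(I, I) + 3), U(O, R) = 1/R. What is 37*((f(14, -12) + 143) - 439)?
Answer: -9361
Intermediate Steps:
f(I, m) = I*(3 + 1/I) (f(I, m) = I*(1/I + 3) = I*(3 + 1/I))
37*((f(14, -12) + 143) - 439) = 37*(((1 + 3*14) + 143) - 439) = 37*(((1 + 42) + 143) - 439) = 37*((43 + 143) - 439) = 37*(186 - 439) = 37*(-253) = -9361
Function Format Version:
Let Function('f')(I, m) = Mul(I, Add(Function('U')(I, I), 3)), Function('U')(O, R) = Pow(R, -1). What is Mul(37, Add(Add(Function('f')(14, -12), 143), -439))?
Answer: -9361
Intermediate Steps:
Function('f')(I, m) = Mul(I, Add(3, Pow(I, -1))) (Function('f')(I, m) = Mul(I, Add(Pow(I, -1), 3)) = Mul(I, Add(3, Pow(I, -1))))
Mul(37, Add(Add(Function('f')(14, -12), 143), -439)) = Mul(37, Add(Add(Add(1, Mul(3, 14)), 143), -439)) = Mul(37, Add(Add(Add(1, 42), 143), -439)) = Mul(37, Add(Add(43, 143), -439)) = Mul(37, Add(186, -439)) = Mul(37, -253) = -9361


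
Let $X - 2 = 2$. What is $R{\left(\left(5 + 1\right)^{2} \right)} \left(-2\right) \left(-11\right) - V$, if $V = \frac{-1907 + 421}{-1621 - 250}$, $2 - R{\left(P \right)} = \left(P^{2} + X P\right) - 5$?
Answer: $- \frac{58986632}{1871} \approx -31527.0$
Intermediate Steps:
$X = 4$ ($X = 2 + 2 = 4$)
$R{\left(P \right)} = 7 - P^{2} - 4 P$ ($R{\left(P \right)} = 2 - \left(\left(P^{2} + 4 P\right) - 5\right) = 2 - \left(-5 + P^{2} + 4 P\right) = 7 - P^{2} - 4 P$)
$V = \frac{1486}{1871}$ ($V = - \frac{1486}{-1871} = \left(-1486\right) \left(- \frac{1}{1871}\right) = \frac{1486}{1871} \approx 0.79423$)
$R{\left(\left(5 + 1\right)^{2} \right)} \left(-2\right) \left(-11\right) - V = \left(7 - \left(\left(5 + 1\right)^{2}\right)^{2} - 4 \left(5 + 1\right)^{2}\right) \left(-2\right) \left(-11\right) - \frac{1486}{1871} = \left(7 - \left(6^{2}\right)^{2} - 4 \cdot 6^{2}\right) \left(-2\right) \left(-11\right) - \frac{1486}{1871} = \left(7 - 36^{2} - 144\right) \left(-2\right) \left(-11\right) - \frac{1486}{1871} = \left(7 - 1296 - 144\right) \left(-2\right) \left(-11\right) - \frac{1486}{1871} = \left(-1433\right) \left(-2\right) \left(-11\right) - \frac{1486}{1871} = 2866 \left(-11\right) - \frac{1486}{1871} = -31526 - \frac{1486}{1871} = - \frac{58986632}{1871}$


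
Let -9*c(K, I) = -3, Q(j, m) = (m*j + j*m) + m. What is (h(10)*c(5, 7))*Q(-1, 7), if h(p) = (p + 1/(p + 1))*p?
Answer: -2590/11 ≈ -235.45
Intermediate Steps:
Q(j, m) = m + 2*j*m (Q(j, m) = (j*m + j*m) + m = 2*j*m + m = m + 2*j*m)
c(K, I) = ⅓ (c(K, I) = -⅑*(-3) = ⅓)
h(p) = p*(p + 1/(1 + p)) (h(p) = (p + 1/(1 + p))*p = p*(p + 1/(1 + p)))
(h(10)*c(5, 7))*Q(-1, 7) = ((10*(1 + 10 + 10²)/(1 + 10))*(⅓))*(7*(1 + 2*(-1))) = ((10*(1 + 10 + 100)/11)*(⅓))*(7*(1 - 2)) = ((10*(1/11)*111)*(⅓))*(7*(-1)) = ((1110/11)*(⅓))*(-7) = (370/11)*(-7) = -2590/11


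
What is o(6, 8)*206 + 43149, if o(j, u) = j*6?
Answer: 50565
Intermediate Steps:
o(j, u) = 6*j
o(6, 8)*206 + 43149 = (6*6)*206 + 43149 = 36*206 + 43149 = 7416 + 43149 = 50565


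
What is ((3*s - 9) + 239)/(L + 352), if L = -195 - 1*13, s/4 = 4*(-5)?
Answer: -5/72 ≈ -0.069444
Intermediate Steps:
s = -80 (s = 4*(4*(-5)) = 4*(-20) = -80)
L = -208 (L = -195 - 13 = -208)
((3*s - 9) + 239)/(L + 352) = ((3*(-80) - 9) + 239)/(-208 + 352) = ((-240 - 9) + 239)/144 = (-249 + 239)*(1/144) = -10*1/144 = -5/72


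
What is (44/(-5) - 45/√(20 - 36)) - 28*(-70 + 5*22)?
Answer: -5644/5 + 45*I/4 ≈ -1128.8 + 11.25*I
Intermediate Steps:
(44/(-5) - 45/√(20 - 36)) - 28*(-70 + 5*22) = (44*(-⅕) - 45*(-I/4)) - 28*(-70 + 110) = (-44/5 - 45*(-I/4)) - 28*40 = (-44/5 - (-45)*I/4) - 1120 = (-44/5 + 45*I/4) - 1120 = -5644/5 + 45*I/4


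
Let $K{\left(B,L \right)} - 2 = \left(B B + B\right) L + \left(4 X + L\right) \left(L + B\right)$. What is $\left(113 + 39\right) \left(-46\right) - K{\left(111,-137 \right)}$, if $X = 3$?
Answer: $1692940$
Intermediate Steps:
$K{\left(B,L \right)} = 2 + L \left(B + B^{2}\right) + \left(12 + L\right) \left(B + L\right)$ ($K{\left(B,L \right)} = 2 + \left(\left(B B + B\right) L + \left(4 \cdot 3 + L\right) \left(L + B\right)\right) = 2 + \left(\left(B^{2} + B\right) L + \left(12 + L\right) \left(B + L\right)\right) = 2 + \left(\left(B + B^{2}\right) L + \left(12 + L\right) \left(B + L\right)\right) = 2 + \left(L \left(B + B^{2}\right) + \left(12 + L\right) \left(B + L\right)\right) = 2 + L \left(B + B^{2}\right) + \left(12 + L\right) \left(B + L\right)$)
$\left(113 + 39\right) \left(-46\right) - K{\left(111,-137 \right)} = \left(113 + 39\right) \left(-46\right) - \left(2 + \left(-137\right)^{2} + 12 \cdot 111 + 12 \left(-137\right) - 137 \cdot 111^{2} + 2 \cdot 111 \left(-137\right)\right) = 152 \left(-46\right) - \left(2 + 18769 + 1332 - 1644 - 1687977 - 30414\right) = -6992 - \left(2 + 18769 + 1332 - 1644 - 1687977 - 30414\right) = -6992 - -1699932 = -6992 + 1699932 = 1692940$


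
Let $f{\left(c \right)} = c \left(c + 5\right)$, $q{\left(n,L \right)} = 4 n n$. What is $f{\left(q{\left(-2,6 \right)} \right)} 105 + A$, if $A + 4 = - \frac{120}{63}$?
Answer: $\frac{740756}{21} \approx 35274.0$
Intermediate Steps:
$q{\left(n,L \right)} = 4 n^{2}$
$f{\left(c \right)} = c \left(5 + c\right)$
$A = - \frac{124}{21}$ ($A = -4 - \frac{120}{63} = -4 - \frac{40}{21} = - \frac{124}{21} \approx -5.9048$)
$f{\left(q{\left(-2,6 \right)} \right)} 105 + A = 4 \left(-2\right)^{2} \left(5 + 4 \left(-2\right)^{2}\right) 105 - \frac{124}{21} = 4 \cdot 4 \left(5 + 4 \cdot 4\right) 105 - \frac{124}{21} = 16 \left(5 + 16\right) 105 - \frac{124}{21} = 16 \cdot 21 \cdot 105 - \frac{124}{21} = 336 \cdot 105 - \frac{124}{21} = 35280 - \frac{124}{21} = \frac{740756}{21}$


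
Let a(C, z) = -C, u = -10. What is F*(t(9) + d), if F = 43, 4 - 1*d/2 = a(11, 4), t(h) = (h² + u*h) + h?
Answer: 1290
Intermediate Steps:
t(h) = h² - 9*h (t(h) = (h² - 10*h) + h = h² - 9*h)
d = 30 (d = 8 - (-2)*11 = 8 - 2*(-11) = 8 + 22 = 30)
F*(t(9) + d) = 43*(9*(-9 + 9) + 30) = 43*(9*0 + 30) = 43*(0 + 30) = 43*30 = 1290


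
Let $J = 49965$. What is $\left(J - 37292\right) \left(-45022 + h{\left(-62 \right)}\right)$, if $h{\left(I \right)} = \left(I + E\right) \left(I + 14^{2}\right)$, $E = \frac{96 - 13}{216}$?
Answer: $- \frac{72921443167}{108} \approx -6.752 \cdot 10^{8}$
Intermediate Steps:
$E = \frac{83}{216}$ ($E = \left(96 - 13\right) \frac{1}{216} = 83 \cdot \frac{1}{216} = \frac{83}{216} \approx 0.38426$)
$h{\left(I \right)} = \left(196 + I\right) \left(\frac{83}{216} + I\right)$ ($h{\left(I \right)} = \left(I + \frac{83}{216}\right) \left(I + 14^{2}\right) = \left(\frac{83}{216} + I\right) \left(I + 196\right) = \left(\frac{83}{216} + I\right) \left(196 + I\right) = \left(196 + I\right) \left(\frac{83}{216} + I\right)$)
$\left(J - 37292\right) \left(-45022 + h{\left(-62 \right)}\right) = \left(49965 - 37292\right) \left(-45022 + \left(\frac{4067}{54} + \left(-62\right)^{2} + \frac{42419}{216} \left(-62\right)\right)\right) = 12673 \left(-45022 + \left(\frac{4067}{54} + 3844 - \frac{1314989}{108}\right)\right) = 12673 \left(-45022 - \frac{891703}{108}\right) = 12673 \left(- \frac{5754079}{108}\right) = - \frac{72921443167}{108}$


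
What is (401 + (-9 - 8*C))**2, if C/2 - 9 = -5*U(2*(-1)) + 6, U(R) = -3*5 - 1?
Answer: 1272384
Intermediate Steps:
U(R) = -16 (U(R) = -15 - 1 = -16)
C = 190 (C = 18 + 2*(-5*(-16) + 6) = 18 + 2*(80 + 6) = 18 + 2*86 = 18 + 172 = 190)
(401 + (-9 - 8*C))**2 = (401 + (-9 - 8*190))**2 = (401 + (-9 - 1520))**2 = (401 - 1529)**2 = (-1128)**2 = 1272384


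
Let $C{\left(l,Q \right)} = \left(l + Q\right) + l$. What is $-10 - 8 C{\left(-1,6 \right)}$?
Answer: $-42$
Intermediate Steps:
$C{\left(l,Q \right)} = Q + 2 l$ ($C{\left(l,Q \right)} = \left(Q + l\right) + l = Q + 2 l$)
$-10 - 8 C{\left(-1,6 \right)} = -10 - 8 \left(6 + 2 \left(-1\right)\right) = -10 - 8 \left(6 - 2\right) = -10 - 32 = -42$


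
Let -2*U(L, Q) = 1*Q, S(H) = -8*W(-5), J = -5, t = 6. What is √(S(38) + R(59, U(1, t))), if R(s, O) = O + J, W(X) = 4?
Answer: 2*I*√10 ≈ 6.3246*I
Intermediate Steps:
S(H) = -32 (S(H) = -8*4 = -32)
U(L, Q) = -Q/2
R(s, O) = -5 + O (R(s, O) = O - 5 = -5 + O)
√(S(38) + R(59, U(1, t))) = √(-32 + (-5 - ½*6)) = √(-32 + (-5 - 3)) = √(-32 - 8) = √(-40) = 2*I*√10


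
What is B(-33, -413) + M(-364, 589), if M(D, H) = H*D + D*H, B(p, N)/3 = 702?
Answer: -426686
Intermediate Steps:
B(p, N) = 2106 (B(p, N) = 3*702 = 2106)
M(D, H) = 2*D*H (M(D, H) = D*H + D*H = 2*D*H)
B(-33, -413) + M(-364, 589) = 2106 + 2*(-364)*589 = 2106 - 428792 = -426686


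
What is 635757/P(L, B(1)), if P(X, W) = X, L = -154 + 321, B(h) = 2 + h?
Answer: 635757/167 ≈ 3806.9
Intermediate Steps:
L = 167
635757/P(L, B(1)) = 635757/167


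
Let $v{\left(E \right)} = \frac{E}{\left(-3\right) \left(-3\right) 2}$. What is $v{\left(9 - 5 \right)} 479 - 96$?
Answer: $\frac{94}{9} \approx 10.444$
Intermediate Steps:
$v{\left(E \right)} = \frac{E}{18}$ ($v{\left(E \right)} = \frac{E}{9 \cdot 2} = \frac{E}{18}$)
$v{\left(9 - 5 \right)} 479 - 96 = \frac{9 - 5}{18} \cdot 479 - 96 = \frac{1}{18} \cdot 4 \cdot 479 - 96 = \frac{2}{9} \cdot 479 - 96 = \frac{958}{9} - 96 = \frac{94}{9}$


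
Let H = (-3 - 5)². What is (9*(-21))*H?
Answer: -12096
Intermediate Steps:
H = 64 (H = (-8)² = 64)
(9*(-21))*H = (9*(-21))*64 = -189*64 = -12096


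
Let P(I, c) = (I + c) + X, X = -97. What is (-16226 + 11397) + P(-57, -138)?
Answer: -5121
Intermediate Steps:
P(I, c) = -97 + I + c (P(I, c) = (I + c) - 97 = -97 + I + c)
(-16226 + 11397) + P(-57, -138) = (-16226 + 11397) + (-97 - 57 - 138) = -4829 - 292 = -5121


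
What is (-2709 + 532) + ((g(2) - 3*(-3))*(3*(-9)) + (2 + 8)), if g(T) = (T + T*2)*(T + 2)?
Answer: -3058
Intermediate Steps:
g(T) = 3*T*(2 + T) (g(T) = (T + 2*T)*(2 + T) = (3*T)*(2 + T) = 3*T*(2 + T))
(-2709 + 532) + ((g(2) - 3*(-3))*(3*(-9)) + (2 + 8)) = (-2709 + 532) + ((3*2*(2 + 2) - 3*(-3))*(3*(-9)) + (2 + 8)) = -2177 + ((3*2*4 + 9)*(-27) + 10) = -2177 + ((24 + 9)*(-27) + 10) = -2177 + (33*(-27) + 10) = -2177 + (-891 + 10) = -2177 - 881 = -3058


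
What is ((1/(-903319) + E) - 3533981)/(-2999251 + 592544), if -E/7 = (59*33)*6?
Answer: 3266180190846/2174024160533 ≈ 1.5024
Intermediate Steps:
E = -81774 (E = -7*59*33*6 = -13629*6 = -7*11682 = -81774)
((1/(-903319) + E) - 3533981)/(-2999251 + 592544) = ((1/(-903319) - 81774) - 3533981)/(-2999251 + 592544) = ((-1/903319 - 81774) - 3533981)/(-2406707) = (-73868007907/903319 - 3533981)*(-1/2406707) = -3266180190846/903319*(-1/2406707) = 3266180190846/2174024160533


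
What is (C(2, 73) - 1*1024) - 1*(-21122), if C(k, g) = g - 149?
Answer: 20022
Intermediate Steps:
C(k, g) = -149 + g
(C(2, 73) - 1*1024) - 1*(-21122) = ((-149 + 73) - 1*1024) - 1*(-21122) = (-76 - 1024) + 21122 = -1100 + 21122 = 20022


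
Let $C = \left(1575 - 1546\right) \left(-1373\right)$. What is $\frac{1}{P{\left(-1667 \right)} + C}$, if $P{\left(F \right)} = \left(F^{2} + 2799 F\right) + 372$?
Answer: $- \frac{1}{1926489} \approx -5.1908 \cdot 10^{-7}$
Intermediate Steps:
$P{\left(F \right)} = 372 + F^{2} + 2799 F$
$C = -39817$ ($C = 29 \left(-1373\right) = -39817$)
$\frac{1}{P{\left(-1667 \right)} + C} = \frac{1}{\left(372 + \left(-1667\right)^{2} + 2799 \left(-1667\right)\right) - 39817} = \frac{1}{\left(372 + 2778889 - 4665933\right) - 39817} = \frac{1}{-1886672 - 39817} = \frac{1}{-1926489} = - \frac{1}{1926489}$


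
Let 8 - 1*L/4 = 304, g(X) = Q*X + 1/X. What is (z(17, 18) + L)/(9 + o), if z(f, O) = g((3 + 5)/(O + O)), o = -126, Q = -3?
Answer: 7081/702 ≈ 10.087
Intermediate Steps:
g(X) = 1/X - 3*X (g(X) = -3*X + 1/X = 1/X - 3*X)
z(f, O) = -12/O + O/4 (z(f, O) = 1/((3 + 5)/(O + O)) - 3*(3 + 5)/(O + O) = 1/(8/((2*O))) - 24/(2*O) = 1/(8*(1/(2*O))) - 24*1/(2*O) = 1/(4/O) - 12/O = O/4 - 12/O = -12/O + O/4)
L = -1184 (L = 32 - 4*304 = 32 - 1216 = -1184)
(z(17, 18) + L)/(9 + o) = ((-12/18 + (¼)*18) - 1184)/(9 - 126) = ((-12*1/18 + 9/2) - 1184)/(-117) = ((-⅔ + 9/2) - 1184)*(-1/117) = (23/6 - 1184)*(-1/117) = -7081/6*(-1/117) = 7081/702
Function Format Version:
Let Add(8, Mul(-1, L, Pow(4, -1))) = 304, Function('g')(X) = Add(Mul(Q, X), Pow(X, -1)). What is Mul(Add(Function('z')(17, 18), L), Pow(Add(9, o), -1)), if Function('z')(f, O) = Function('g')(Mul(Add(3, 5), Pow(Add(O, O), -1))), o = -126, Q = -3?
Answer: Rational(7081, 702) ≈ 10.087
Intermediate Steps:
Function('g')(X) = Add(Pow(X, -1), Mul(-3, X)) (Function('g')(X) = Add(Mul(-3, X), Pow(X, -1)) = Add(Pow(X, -1), Mul(-3, X)))
Function('z')(f, O) = Add(Mul(-12, Pow(O, -1)), Mul(Rational(1, 4), O)) (Function('z')(f, O) = Add(Pow(Mul(Add(3, 5), Pow(Add(O, O), -1)), -1), Mul(-3, Mul(Add(3, 5), Pow(Add(O, O), -1)))) = Add(Pow(Mul(8, Pow(Mul(2, O), -1)), -1), Mul(-3, Mul(8, Pow(Mul(2, O), -1)))) = Add(Pow(Mul(8, Mul(Rational(1, 2), Pow(O, -1))), -1), Mul(-3, Mul(8, Mul(Rational(1, 2), Pow(O, -1))))) = Add(Pow(Mul(4, Pow(O, -1)), -1), Mul(-3, Mul(4, Pow(O, -1)))) = Add(Mul(Rational(1, 4), O), Mul(-12, Pow(O, -1))) = Add(Mul(-12, Pow(O, -1)), Mul(Rational(1, 4), O)))
L = -1184 (L = Add(32, Mul(-4, 304)) = Add(32, -1216) = -1184)
Mul(Add(Function('z')(17, 18), L), Pow(Add(9, o), -1)) = Mul(Add(Add(Mul(-12, Pow(18, -1)), Mul(Rational(1, 4), 18)), -1184), Pow(Add(9, -126), -1)) = Mul(Add(Add(Mul(-12, Rational(1, 18)), Rational(9, 2)), -1184), Pow(-117, -1)) = Mul(Add(Add(Rational(-2, 3), Rational(9, 2)), -1184), Rational(-1, 117)) = Mul(Add(Rational(23, 6), -1184), Rational(-1, 117)) = Mul(Rational(-7081, 6), Rational(-1, 117)) = Rational(7081, 702)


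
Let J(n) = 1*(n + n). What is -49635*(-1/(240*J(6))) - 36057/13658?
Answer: 6378563/437056 ≈ 14.594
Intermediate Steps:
J(n) = 2*n (J(n) = 1*(2*n) = 2*n)
-49635*(-1/(240*J(6))) - 36057/13658 = -49635/((-30*8)*(2*6)) - 36057/13658 = -49635/((-240*12)) - 36057*1/13658 = -49635/(-2880) - 36057/13658 = -49635*(-1/2880) - 36057/13658 = 1103/64 - 36057/13658 = 6378563/437056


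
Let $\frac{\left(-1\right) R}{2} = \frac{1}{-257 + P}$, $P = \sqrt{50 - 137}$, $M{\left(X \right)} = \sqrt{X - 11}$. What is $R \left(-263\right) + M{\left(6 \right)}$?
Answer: $- \frac{67591}{33068} + i \sqrt{5} - \frac{263 i \sqrt{87}}{33068} \approx -2.044 + 2.1619 i$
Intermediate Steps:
$M{\left(X \right)} = \sqrt{-11 + X}$
$P = i \sqrt{87}$ ($P = \sqrt{-87} = i \sqrt{87} \approx 9.3274 i$)
$R = - \frac{2}{-257 + i \sqrt{87}} \approx 0.0077719 + 0.00028207 i$
$R \left(-263\right) + M{\left(6 \right)} = \left(\frac{257}{33068} + \frac{i \sqrt{87}}{33068}\right) \left(-263\right) + \sqrt{-11 + 6} = \left(- \frac{67591}{33068} - \frac{263 i \sqrt{87}}{33068}\right) + \sqrt{-5} = \left(- \frac{67591}{33068} - \frac{263 i \sqrt{87}}{33068}\right) + i \sqrt{5} = - \frac{67591}{33068} + i \sqrt{5} - \frac{263 i \sqrt{87}}{33068}$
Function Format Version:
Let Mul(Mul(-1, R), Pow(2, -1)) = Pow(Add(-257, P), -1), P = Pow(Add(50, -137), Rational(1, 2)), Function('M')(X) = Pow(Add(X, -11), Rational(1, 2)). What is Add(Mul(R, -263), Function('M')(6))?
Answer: Add(Rational(-67591, 33068), Mul(I, Pow(5, Rational(1, 2))), Mul(Rational(-263, 33068), I, Pow(87, Rational(1, 2)))) ≈ Add(-2.0440, Mul(2.1619, I))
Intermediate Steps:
Function('M')(X) = Pow(Add(-11, X), Rational(1, 2))
P = Mul(I, Pow(87, Rational(1, 2))) (P = Pow(-87, Rational(1, 2)) = Mul(I, Pow(87, Rational(1, 2))) ≈ Mul(9.3274, I))
R = Mul(-2, Pow(Add(-257, Mul(I, Pow(87, Rational(1, 2)))), -1)) ≈ Add(0.0077719, Mul(0.00028207, I))
Add(Mul(R, -263), Function('M')(6)) = Add(Mul(Add(Rational(257, 33068), Mul(Rational(1, 33068), I, Pow(87, Rational(1, 2)))), -263), Pow(Add(-11, 6), Rational(1, 2))) = Add(Add(Rational(-67591, 33068), Mul(Rational(-263, 33068), I, Pow(87, Rational(1, 2)))), Pow(-5, Rational(1, 2))) = Add(Add(Rational(-67591, 33068), Mul(Rational(-263, 33068), I, Pow(87, Rational(1, 2)))), Mul(I, Pow(5, Rational(1, 2)))) = Add(Rational(-67591, 33068), Mul(I, Pow(5, Rational(1, 2))), Mul(Rational(-263, 33068), I, Pow(87, Rational(1, 2))))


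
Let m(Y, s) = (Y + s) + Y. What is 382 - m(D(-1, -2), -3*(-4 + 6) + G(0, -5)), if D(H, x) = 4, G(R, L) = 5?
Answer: 375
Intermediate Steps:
m(Y, s) = s + 2*Y
382 - m(D(-1, -2), -3*(-4 + 6) + G(0, -5)) = 382 - ((-3*(-4 + 6) + 5) + 2*4) = 382 - ((-3*2 + 5) + 8) = 382 - ((-6 + 5) + 8) = 382 - (-1 + 8) = 382 - 1*7 = 382 - 7 = 375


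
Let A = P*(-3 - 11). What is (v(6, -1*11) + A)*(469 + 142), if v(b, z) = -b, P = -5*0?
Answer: -3666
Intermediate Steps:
P = 0
A = 0 (A = 0*(-3 - 11) = 0*(-14) = 0)
(v(6, -1*11) + A)*(469 + 142) = (-1*6 + 0)*(469 + 142) = (-6 + 0)*611 = -6*611 = -3666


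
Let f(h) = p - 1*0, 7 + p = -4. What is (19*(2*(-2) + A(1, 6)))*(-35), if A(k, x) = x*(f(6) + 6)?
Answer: 22610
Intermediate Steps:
p = -11 (p = -7 - 4 = -11)
f(h) = -11 (f(h) = -11 - 1*0 = -11 + 0 = -11)
A(k, x) = -5*x (A(k, x) = x*(-11 + 6) = x*(-5) = -5*x)
(19*(2*(-2) + A(1, 6)))*(-35) = (19*(2*(-2) - 5*6))*(-35) = (19*(-4 - 30))*(-35) = (19*(-34))*(-35) = -646*(-35) = 22610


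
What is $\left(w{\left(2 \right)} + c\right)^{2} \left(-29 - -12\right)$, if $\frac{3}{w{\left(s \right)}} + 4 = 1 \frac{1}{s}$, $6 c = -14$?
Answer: $- \frac{76313}{441} \approx -173.05$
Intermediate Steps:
$c = - \frac{7}{3}$ ($c = \frac{1}{6} \left(-14\right) = - \frac{7}{3} \approx -2.3333$)
$w{\left(s \right)} = \frac{3}{-4 + \frac{1}{s}}$ ($w{\left(s \right)} = \frac{3}{-4 + 1 \frac{1}{s}} = \frac{3}{-4 + \frac{1}{s}}$)
$\left(w{\left(2 \right)} + c\right)^{2} \left(-29 - -12\right) = \left(\left(-3\right) 2 \frac{1}{-1 + 4 \cdot 2} - \frac{7}{3}\right)^{2} \left(-29 - -12\right) = \left(\left(-3\right) 2 \frac{1}{-1 + 8} - \frac{7}{3}\right)^{2} \left(-29 + 12\right) = \left(\left(-3\right) 2 \cdot \frac{1}{7} - \frac{7}{3}\right)^{2} \left(-17\right) = \left(- \frac{6}{7} - \frac{7}{3}\right)^{2} \left(-17\right) = \left(- \frac{67}{21}\right)^{2} \left(-17\right) = \frac{4489}{441} \left(-17\right) = - \frac{76313}{441}$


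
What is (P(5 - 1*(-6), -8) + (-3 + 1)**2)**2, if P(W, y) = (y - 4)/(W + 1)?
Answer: 9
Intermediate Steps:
P(W, y) = (-4 + y)/(1 + W)
(P(5 - 1*(-6), -8) + (-3 + 1)**2)**2 = ((-4 - 8)/(1 + (5 - 1*(-6))) + (-3 + 1)**2)**2 = (-12/(1 + (5 + 6)) + (-2)**2)**2 = (-12/(1 + 11) + 4)**2 = (-12/12 + 4)**2 = ((1/12)*(-12) + 4)**2 = (-1 + 4)**2 = 3**2 = 9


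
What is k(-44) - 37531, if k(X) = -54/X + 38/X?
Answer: -412837/11 ≈ -37531.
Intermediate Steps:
k(X) = -16/X
k(-44) - 37531 = -16/(-44) - 37531 = -16*(-1/44) - 37531 = 4/11 - 37531 = -412837/11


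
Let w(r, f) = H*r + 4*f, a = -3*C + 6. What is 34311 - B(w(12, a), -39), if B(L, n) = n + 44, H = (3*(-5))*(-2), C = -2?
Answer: 34306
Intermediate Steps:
H = 30 (H = -15*(-2) = 30)
a = 12 (a = -3*(-2) + 6 = 6 + 6 = 12)
w(r, f) = 4*f + 30*r (w(r, f) = 30*r + 4*f = 4*f + 30*r)
B(L, n) = 44 + n
34311 - B(w(12, a), -39) = 34311 - (44 - 39) = 34311 - 1*5 = 34311 - 5 = 34306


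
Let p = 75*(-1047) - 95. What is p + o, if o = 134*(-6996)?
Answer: -1016084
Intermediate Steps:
o = -937464
p = -78620 (p = -78525 - 95 = -78620)
p + o = -78620 - 937464 = -1016084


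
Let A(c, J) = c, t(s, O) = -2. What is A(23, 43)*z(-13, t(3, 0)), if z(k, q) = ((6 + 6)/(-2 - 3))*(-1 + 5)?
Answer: -1104/5 ≈ -220.80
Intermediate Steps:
z(k, q) = -48/5 (z(k, q) = (12/(-5))*4 = (12*(-1/5))*4 = -12/5*4 = -48/5)
A(23, 43)*z(-13, t(3, 0)) = 23*(-48/5) = -1104/5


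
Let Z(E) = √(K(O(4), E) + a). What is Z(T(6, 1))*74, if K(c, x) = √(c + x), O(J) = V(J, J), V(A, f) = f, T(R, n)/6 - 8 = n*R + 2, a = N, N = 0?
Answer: 74*√10 ≈ 234.01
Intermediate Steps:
a = 0
T(R, n) = 60 + 6*R*n (T(R, n) = 48 + 6*(n*R + 2) = 48 + 6*(R*n + 2) = 48 + 6*(2 + R*n) = 48 + (12 + 6*R*n) = 60 + 6*R*n)
O(J) = J
Z(E) = (4 + E)^(¼) (Z(E) = √(√(4 + E) + 0) = √(√(4 + E)) = (4 + E)^(¼))
Z(T(6, 1))*74 = (4 + (60 + 6*6*1))^(¼)*74 = (4 + (60 + 36))^(¼)*74 = (4 + 96)^(¼)*74 = 100^(¼)*74 = √10*74 = 74*√10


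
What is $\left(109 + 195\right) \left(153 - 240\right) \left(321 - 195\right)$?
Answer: $-3332448$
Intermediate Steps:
$\left(109 + 195\right) \left(153 - 240\right) \left(321 - 195\right) = 304 \left(-87\right) 126 = \left(-26448\right) 126 = -3332448$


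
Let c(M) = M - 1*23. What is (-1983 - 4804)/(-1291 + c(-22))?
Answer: 6787/1336 ≈ 5.0801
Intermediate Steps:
c(M) = -23 + M (c(M) = M - 23 = -23 + M)
(-1983 - 4804)/(-1291 + c(-22)) = (-1983 - 4804)/(-1291 + (-23 - 22)) = -6787/(-1291 - 45) = -6787/(-1336) = -6787*(-1/1336) = 6787/1336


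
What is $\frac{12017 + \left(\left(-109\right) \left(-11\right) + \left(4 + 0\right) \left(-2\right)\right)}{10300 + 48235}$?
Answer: $\frac{13208}{58535} \approx 0.22564$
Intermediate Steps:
$\frac{12017 + \left(\left(-109\right) \left(-11\right) + \left(4 + 0\right) \left(-2\right)\right)}{10300 + 48235} = \frac{12017 + \left(1199 + 4 \left(-2\right)\right)}{58535} = \left(12017 + \left(1199 - 8\right)\right) \frac{1}{58535} = \left(12017 + 1191\right) \frac{1}{58535} = 13208 \cdot \frac{1}{58535} = \frac{13208}{58535}$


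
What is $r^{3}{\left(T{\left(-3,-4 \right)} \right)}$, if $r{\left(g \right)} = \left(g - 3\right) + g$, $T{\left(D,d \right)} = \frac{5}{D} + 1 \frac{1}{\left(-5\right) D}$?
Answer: $- \frac{29791}{125} \approx -238.33$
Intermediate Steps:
$T{\left(D,d \right)} = \frac{24}{5 D}$ ($T{\left(D,d \right)} = \frac{5}{D} + 1 \left(- \frac{1}{5 D}\right) = \frac{5}{D} - \frac{1}{5 D} = \frac{24}{5 D}$)
$r{\left(g \right)} = -3 + 2 g$ ($r{\left(g \right)} = \left(-3 + g\right) + g = -3 + 2 g$)
$r^{3}{\left(T{\left(-3,-4 \right)} \right)} = \left(-3 + 2 \frac{24}{5 \left(-3\right)}\right)^{3} = \left(-3 + 2 \cdot \frac{24}{5} \left(- \frac{1}{3}\right)\right)^{3} = \left(-3 + 2 \left(- \frac{8}{5}\right)\right)^{3} = \left(-3 - \frac{16}{5}\right)^{3} = \left(- \frac{31}{5}\right)^{3} = - \frac{29791}{125}$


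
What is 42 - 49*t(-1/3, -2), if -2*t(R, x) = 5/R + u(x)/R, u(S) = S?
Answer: -357/2 ≈ -178.50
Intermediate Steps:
t(R, x) = -5/(2*R) - x/(2*R) (t(R, x) = -(5/R + x/R)/2 = -5/(2*R) - x/(2*R))
42 - 49*t(-1/3, -2) = 42 - 49*(-5 - 1*(-2))/(2*((-1/3))) = 42 - 49*(-5 + 2)/(2*((-1*⅓))) = 42 - 49*(-3)/(2*(-⅓)) = 42 - 49*(-3)*(-3)/2 = 42 - 49*9/2 = 42 - 441/2 = -357/2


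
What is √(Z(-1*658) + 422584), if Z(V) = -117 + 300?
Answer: √422767 ≈ 650.21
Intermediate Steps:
Z(V) = 183
√(Z(-1*658) + 422584) = √(183 + 422584) = √422767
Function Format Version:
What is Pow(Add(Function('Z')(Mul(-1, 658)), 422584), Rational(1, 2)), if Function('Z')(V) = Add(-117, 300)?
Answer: Pow(422767, Rational(1, 2)) ≈ 650.21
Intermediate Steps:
Function('Z')(V) = 183
Pow(Add(Function('Z')(Mul(-1, 658)), 422584), Rational(1, 2)) = Pow(Add(183, 422584), Rational(1, 2)) = Pow(422767, Rational(1, 2))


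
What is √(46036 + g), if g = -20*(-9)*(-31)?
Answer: 2*√10114 ≈ 201.14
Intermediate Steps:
g = -5580 (g = 180*(-31) = -5580)
√(46036 + g) = √(46036 - 5580) = √40456 = 2*√10114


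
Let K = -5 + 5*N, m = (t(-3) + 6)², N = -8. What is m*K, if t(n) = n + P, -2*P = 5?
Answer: -45/4 ≈ -11.250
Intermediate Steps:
P = -5/2 (P = -½*5 = -5/2 ≈ -2.5000)
t(n) = -5/2 + n (t(n) = n - 5/2 = -5/2 + n)
m = ¼ (m = ((-5/2 - 3) + 6)² = (-11/2 + 6)² = (½)² = ¼ ≈ 0.25000)
K = -45 (K = -5 + 5*(-8) = -5 - 40 = -45)
m*K = (¼)*(-45) = -45/4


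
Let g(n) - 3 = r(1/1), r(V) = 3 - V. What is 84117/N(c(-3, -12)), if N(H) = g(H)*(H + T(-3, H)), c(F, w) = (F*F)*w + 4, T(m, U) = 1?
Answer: -84117/515 ≈ -163.33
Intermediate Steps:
g(n) = 5 (g(n) = 3 + (3 - 1/1) = 3 + (3 - 1*1) = 3 + (3 - 1) = 3 + 2 = 5)
c(F, w) = 4 + w*F² (c(F, w) = F²*w + 4 = w*F² + 4 = 4 + w*F²)
N(H) = 5 + 5*H (N(H) = 5*(H + 1) = 5*(1 + H) = 5 + 5*H)
84117/N(c(-3, -12)) = 84117/(5 + 5*(4 - 12*(-3)²)) = 84117/(5 + 5*(4 - 12*9)) = 84117/(5 + 5*(4 - 108)) = 84117/(5 + 5*(-104)) = 84117/(5 - 520) = 84117/(-515) = 84117*(-1/515) = -84117/515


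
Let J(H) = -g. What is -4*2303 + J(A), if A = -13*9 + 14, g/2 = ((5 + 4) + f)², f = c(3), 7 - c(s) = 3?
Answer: -9550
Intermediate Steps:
c(s) = 4 (c(s) = 7 - 1*3 = 7 - 3 = 4)
f = 4
g = 338 (g = 2*((5 + 4) + 4)² = 2*(9 + 4)² = 2*13² = 2*169 = 338)
A = -103 (A = -117 + 14 = -103)
J(H) = -338 (J(H) = -1*338 = -338)
-4*2303 + J(A) = -4*2303 - 338 = -9212 - 338 = -9550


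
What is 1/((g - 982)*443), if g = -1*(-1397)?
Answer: 1/183845 ≈ 5.4394e-6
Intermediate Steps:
g = 1397
1/((g - 982)*443) = 1/((1397 - 982)*443) = 1/(415*443) = 1/183845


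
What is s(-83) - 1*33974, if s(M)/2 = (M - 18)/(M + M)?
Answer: -2819741/83 ≈ -33973.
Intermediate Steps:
s(M) = (-18 + M)/M (s(M) = 2*((M - 18)/(M + M)) = 2*((-18 + M)/((2*M))) = 2*((-18 + M)*(1/(2*M))) = 2*((-18 + M)/(2*M)) = (-18 + M)/M)
s(-83) - 1*33974 = (-18 - 83)/(-83) - 1*33974 = -1/83*(-101) - 33974 = 101/83 - 33974 = -2819741/83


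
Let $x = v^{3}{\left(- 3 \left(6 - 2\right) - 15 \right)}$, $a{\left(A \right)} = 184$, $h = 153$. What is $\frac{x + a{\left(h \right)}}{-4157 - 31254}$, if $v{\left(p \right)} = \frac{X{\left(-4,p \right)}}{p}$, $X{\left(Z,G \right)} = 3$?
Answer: $- \frac{134135}{25814619} \approx -0.0051961$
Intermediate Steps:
$v{\left(p \right)} = \frac{3}{p}$
$x = - \frac{1}{729}$ ($x = \left(\frac{3}{- 3 \left(6 - 2\right) - 15}\right)^{3} = \left(\frac{3}{\left(-3\right) 4 - 15}\right)^{3} = \left(\frac{3}{-12 - 15}\right)^{3} = \left(\frac{3}{-27}\right)^{3} = \left(3 \left(- \frac{1}{27}\right)\right)^{3} = \left(- \frac{1}{9}\right)^{3} = - \frac{1}{729} \approx -0.0013717$)
$\frac{x + a{\left(h \right)}}{-4157 - 31254} = \frac{- \frac{1}{729} + 184}{-4157 - 31254} = \frac{134135}{729 \left(-35411\right)} = \frac{134135}{729} \left(- \frac{1}{35411}\right) = - \frac{134135}{25814619}$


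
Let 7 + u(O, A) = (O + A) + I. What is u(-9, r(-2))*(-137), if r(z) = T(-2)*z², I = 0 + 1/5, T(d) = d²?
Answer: -137/5 ≈ -27.400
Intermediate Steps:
I = ⅕ (I = 0 + 1*(⅕) = 0 + ⅕ = ⅕ ≈ 0.20000)
r(z) = 4*z² (r(z) = (-2)²*z² = 4*z²)
u(O, A) = -34/5 + A + O (u(O, A) = -7 + ((O + A) + ⅕) = -7 + ((A + O) + ⅕) = -7 + (⅕ + A + O) = -34/5 + A + O)
u(-9, r(-2))*(-137) = (-34/5 + 4*(-2)² - 9)*(-137) = (-34/5 + 4*4 - 9)*(-137) = (-34/5 + 16 - 9)*(-137) = (⅕)*(-137) = -137/5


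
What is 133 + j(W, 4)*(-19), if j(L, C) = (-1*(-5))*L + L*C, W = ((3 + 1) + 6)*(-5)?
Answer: 8683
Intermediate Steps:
W = -50 (W = (4 + 6)*(-5) = 10*(-5) = -50)
j(L, C) = 5*L + C*L
133 + j(W, 4)*(-19) = 133 - 50*(5 + 4)*(-19) = 133 - 50*9*(-19) = 133 - 450*(-19) = 133 + 8550 = 8683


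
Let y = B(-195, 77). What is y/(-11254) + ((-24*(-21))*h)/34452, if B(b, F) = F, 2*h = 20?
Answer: 1501871/10770078 ≈ 0.13945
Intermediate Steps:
h = 10 (h = (½)*20 = 10)
y = 77
y/(-11254) + ((-24*(-21))*h)/34452 = 77/(-11254) + (-24*(-21)*10)/34452 = 77*(-1/11254) + (504*10)*(1/34452) = -77/11254 + 5040*(1/34452) = -77/11254 + 140/957 = 1501871/10770078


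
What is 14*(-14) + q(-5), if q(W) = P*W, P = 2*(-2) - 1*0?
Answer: -176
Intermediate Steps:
P = -4 (P = -4 + 0 = -4)
q(W) = -4*W
14*(-14) + q(-5) = 14*(-14) - 4*(-5) = -196 + 20 = -176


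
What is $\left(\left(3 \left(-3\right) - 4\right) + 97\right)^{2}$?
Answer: $7056$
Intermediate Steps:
$\left(\left(3 \left(-3\right) - 4\right) + 97\right)^{2} = \left(\left(-9 - 4\right) + 97\right)^{2} = \left(-13 + 97\right)^{2} = 84^{2} = 7056$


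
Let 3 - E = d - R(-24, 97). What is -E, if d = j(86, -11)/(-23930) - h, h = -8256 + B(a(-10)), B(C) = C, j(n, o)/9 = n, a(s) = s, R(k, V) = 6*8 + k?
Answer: 98579248/11965 ≈ 8239.0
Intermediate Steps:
R(k, V) = 48 + k
j(n, o) = 9*n
h = -8266 (h = -8256 - 10 = -8266)
d = 98902303/11965 (d = (9*86)/(-23930) - 1*(-8266) = 774*(-1/23930) + 8266 = -387/11965 + 8266 = 98902303/11965 ≈ 8266.0)
E = -98579248/11965 (E = 3 - (98902303/11965 - (48 - 24)) = 3 - (98902303/11965 - 1*24) = 3 - (98902303/11965 - 24) = 3 - 1*98615143/11965 = 3 - 98615143/11965 = -98579248/11965 ≈ -8239.0)
-E = -1*(-98579248/11965) = 98579248/11965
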